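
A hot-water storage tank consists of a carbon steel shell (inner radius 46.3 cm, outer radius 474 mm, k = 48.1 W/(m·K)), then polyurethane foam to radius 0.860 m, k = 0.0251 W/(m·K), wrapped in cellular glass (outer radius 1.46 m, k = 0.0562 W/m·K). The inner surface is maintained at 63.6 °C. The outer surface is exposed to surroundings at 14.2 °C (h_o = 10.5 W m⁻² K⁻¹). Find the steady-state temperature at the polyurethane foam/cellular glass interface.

Resistance network (inner→outer):
  R_carbon steel = (1/0.463 − 1/0.474)/(4πk) = 0.05012/(4π·48.1) = 8.292×10^-5 K/W
  R_polyurethane foam = (1/0.474 − 1/0.860)/(4πk) = 0.9469/(4π·0.0251) = 3.002 K/W
  R_cellular glass = (1/0.860 − 1/1.46)/(4πk) = 0.4779/(4π·0.0562) = 0.6766 K/W
  R_conv,out = 1/(4πr²h) = 1/(4π·1.46²·10.5) = 0.003555 K/W
ΣR = 8.292×10^-5 + 3.002 + 0.6766 + 0.003555 = 3.682 K/W
Q = ΔT/ΣR = (63.6 °C − 14.2 °C)/3.682 = 13.42 W
From the inner boundary to the polyurethane foam/cellular glass interface, ΣR_partial = 3.002 K/W.
T_interface = T_in − Q·ΣR_partial = 63.6 °C − (13.42)(3.002) = 23.3 °C

T = 23.3 °C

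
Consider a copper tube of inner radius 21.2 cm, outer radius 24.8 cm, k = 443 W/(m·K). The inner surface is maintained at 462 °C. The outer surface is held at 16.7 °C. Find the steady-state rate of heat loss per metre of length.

Q' = 7900 kW/m

Q' = 2πk·ΔT/ln(r₂/r₁) = 2π × 443 × 445.3 / ln(0.248/0.212) = 7.90×10^6 W/m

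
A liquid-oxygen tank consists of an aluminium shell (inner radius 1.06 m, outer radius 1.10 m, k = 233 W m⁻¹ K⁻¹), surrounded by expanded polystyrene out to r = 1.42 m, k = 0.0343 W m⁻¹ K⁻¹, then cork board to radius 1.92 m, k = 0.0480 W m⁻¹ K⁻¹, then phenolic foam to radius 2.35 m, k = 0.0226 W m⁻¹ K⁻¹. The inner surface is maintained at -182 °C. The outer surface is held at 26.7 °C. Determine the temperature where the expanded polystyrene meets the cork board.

Resistance network (inner→outer):
  R_aluminium = (1/1.06 − 1/1.10)/(4πk) = 0.03431/(4π·233) = 1.172×10^-5 K/W
  R_expanded polystyrene = (1/1.10 − 1/1.42)/(4πk) = 0.2049/(4π·0.0343) = 0.4753 K/W
  R_cork board = (1/1.42 − 1/1.92)/(4πk) = 0.1834/(4π·0.0480) = 0.3040 K/W
  R_phenolic foam = (1/1.92 − 1/2.35)/(4πk) = 0.09530/(4π·0.0226) = 0.3356 K/W
ΣR = 1.172×10^-5 + 0.4753 + 0.3040 + 0.3356 = 1.115 K/W
Q = ΔT/ΣR = (-182 °C − 26.7 °C)/1.115 = -187.2 W
From the inner boundary to the expanded polystyrene/cork board interface, ΣR_partial = 0.4753 K/W.
T_interface = T_in − Q·ΣR_partial = -182 °C − (-187.2)(0.4753) = -93.0 °C

T = -93.0 °C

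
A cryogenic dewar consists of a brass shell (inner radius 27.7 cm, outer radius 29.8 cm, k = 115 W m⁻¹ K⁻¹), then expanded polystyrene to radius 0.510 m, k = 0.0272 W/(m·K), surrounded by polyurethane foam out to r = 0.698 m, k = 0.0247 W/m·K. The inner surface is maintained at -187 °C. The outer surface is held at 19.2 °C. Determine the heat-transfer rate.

Series thermal resistances, inner to outer:
  R_brass = (1/0.277 − 1/0.298)/(4πk) = 0.2544/(4π·115) = 1.760×10^-4 K/W
  R_expanded polystyrene = (1/0.298 − 1/0.510)/(4πk) = 1.395/(4π·0.0272) = 4.081 K/W
  R_polyurethane foam = (1/0.510 − 1/0.698)/(4πk) = 0.5281/(4π·0.0247) = 1.701 K/W
ΣR = 1.760×10^-4 + 4.081 + 1.701 = 5.782 K/W
Q = ΔT/ΣR = (-187 °C − 19.2 °C)/5.782 = -35.7 W
(Negative Q ⇒ heat flows inward; heat gain = 35.7 W.)

Q = 35.7 W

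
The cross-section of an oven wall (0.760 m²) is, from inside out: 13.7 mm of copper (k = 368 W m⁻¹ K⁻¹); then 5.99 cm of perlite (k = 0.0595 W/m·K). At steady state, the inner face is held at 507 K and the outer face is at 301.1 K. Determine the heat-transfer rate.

Treat each layer as a resistance in series:
  R_copper = L/(kA) = 0.0137/(368·0.760) = 4.898×10^-5 K/W
  R_perlite = L/(kA) = 0.0599/(0.0595·0.760) = 1.325 K/W
ΣR = 4.898×10^-5 + 1.325 = 1.325 K/W
Q = ΔT/ΣR = (507 K − 301.1 K)/1.325 = 155 W

Q = 155 W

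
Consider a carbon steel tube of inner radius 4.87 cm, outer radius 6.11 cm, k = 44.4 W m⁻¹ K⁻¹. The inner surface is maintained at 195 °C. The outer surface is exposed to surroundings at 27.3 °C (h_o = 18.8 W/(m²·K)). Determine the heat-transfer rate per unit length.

Q' = 1200 W/m

Resistance network (inner→outer):
  R'_carbon steel = ln(0.0611/0.0487)/(2πk) = 0.2268/(2π·44.4) = 8.131×10^-4 m·K/W
  R'_conv,out = 1/(2πr h) = 1/(2π·0.0611·18.8) = 0.1386 m·K/W
ΣR = 8.131×10^-4 + 0.1386 = 0.1394 m·K/W
Q' = ΔT/ΣR = (195 °C − 27.3 °C)/0.1394 = 1200 W/m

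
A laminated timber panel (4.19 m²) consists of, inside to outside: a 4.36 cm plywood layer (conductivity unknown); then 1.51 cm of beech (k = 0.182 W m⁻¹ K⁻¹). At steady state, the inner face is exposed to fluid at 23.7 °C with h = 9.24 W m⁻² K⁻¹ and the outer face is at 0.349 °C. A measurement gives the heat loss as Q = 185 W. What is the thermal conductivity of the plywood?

ΣR = ΔT/Q = |23.7 − 0.349|/185 = 0.1262 K/W
Known resistances:
  R_conv,in = 1/(hA) = 1/(9.24·4.19) = 0.02583 K/W
  R_beech = L/(kA) = 0.0151/(0.182·4.19) = 0.01980 K/W
R_plywood = ΣR − ΣR_known = 0.1262 − 0.04563 = 0.08057 K/W
L/(kA) = 0.08057 ⇒ k = 0.0436/(0.08057·4.19) = 0.129 W/m·K

k = 0.129 W/m·K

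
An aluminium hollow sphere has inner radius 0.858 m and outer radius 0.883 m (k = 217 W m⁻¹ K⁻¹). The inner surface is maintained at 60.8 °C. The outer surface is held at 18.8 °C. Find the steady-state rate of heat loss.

Q = 4πk·ΔT/(1/r₁ − 1/r₂) = 4π × 217 × 42 / (1/0.858 − 1/0.883) = 3.47×10^6 W

Q = 3470 kW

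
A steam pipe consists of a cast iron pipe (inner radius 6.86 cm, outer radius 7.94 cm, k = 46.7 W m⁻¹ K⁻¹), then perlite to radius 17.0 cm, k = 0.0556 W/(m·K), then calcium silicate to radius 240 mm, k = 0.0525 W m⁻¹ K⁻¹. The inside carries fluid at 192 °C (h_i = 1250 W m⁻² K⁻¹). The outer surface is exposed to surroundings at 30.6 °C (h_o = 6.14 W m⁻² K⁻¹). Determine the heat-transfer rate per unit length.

Series thermal resistances, inner to outer:
  R'_conv,in = 1/(2πr h) = 1/(2π·0.0686·1250) = 0.001856 m·K/W
  R'_cast iron = ln(0.0794/0.0686)/(2πk) = 0.1462/(2π·46.7) = 4.983×10^-4 m·K/W
  R'_perlite = ln(0.170/0.0794)/(2πk) = 0.7613/(2π·0.0556) = 2.179 m·K/W
  R'_calcium silicate = ln(0.240/0.170)/(2πk) = 0.3448/(2π·0.0525) = 1.045 m·K/W
  R'_conv,out = 1/(2πr h) = 1/(2π·0.240·6.14) = 0.1080 m·K/W
ΣR = 0.001856 + 4.983×10^-4 + 2.179 + 1.045 + 0.1080 = 3.334 m·K/W
Q' = ΔT/ΣR = (192 °C − 30.6 °C)/3.334 = 48.4 W/m

Q' = 48.4 W/m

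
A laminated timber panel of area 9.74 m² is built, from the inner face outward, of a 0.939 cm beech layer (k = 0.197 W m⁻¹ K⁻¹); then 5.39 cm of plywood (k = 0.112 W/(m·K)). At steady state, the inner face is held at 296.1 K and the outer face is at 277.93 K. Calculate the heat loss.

Q = 335 W

Series thermal resistances, inner to outer:
  R_beech = L/(kA) = 0.00939/(0.197·9.74) = 0.004894 K/W
  R_plywood = L/(kA) = 0.0539/(0.112·9.74) = 0.04941 K/W
ΣR = 0.004894 + 0.04941 = 0.05430 K/W
Q = ΔT/ΣR = (296.1 K − 277.93 K)/0.05430 = 335 W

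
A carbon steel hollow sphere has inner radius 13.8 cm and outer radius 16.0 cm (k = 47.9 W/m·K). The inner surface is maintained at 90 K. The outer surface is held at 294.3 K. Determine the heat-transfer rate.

Q = 123 kW

Q = 4πk·ΔT/(1/r₁ − 1/r₂) = 4π × 47.9 × 204.3 / (1/0.138 − 1/0.160) = 1.23×10^5 W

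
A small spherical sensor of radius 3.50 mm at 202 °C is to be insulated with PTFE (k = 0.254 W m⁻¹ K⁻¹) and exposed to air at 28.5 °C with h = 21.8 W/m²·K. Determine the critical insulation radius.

r_cr = 2.33 cm

For a sphere, r_cr = 2k_ins/h = 2·0.254/21.8 = 0.0233 m = 2.33 cm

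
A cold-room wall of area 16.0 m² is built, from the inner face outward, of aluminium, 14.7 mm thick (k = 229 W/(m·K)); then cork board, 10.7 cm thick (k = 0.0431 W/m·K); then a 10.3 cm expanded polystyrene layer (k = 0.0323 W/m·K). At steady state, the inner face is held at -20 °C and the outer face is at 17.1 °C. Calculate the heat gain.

Resistance network (inner→outer):
  R_aluminium = L/(kA) = 0.0147/(229·16.0) = 4.012×10^-6 K/W
  R_cork board = L/(kA) = 0.107/(0.0431·16.0) = 0.1552 K/W
  R_expanded polystyrene = L/(kA) = 0.103/(0.0323·16.0) = 0.1993 K/W
ΣR = 4.012×10^-6 + 0.1552 + 0.1993 = 0.3545 K/W
Q = ΔT/ΣR = (-20 °C − 17.1 °C)/0.3545 = -105 W
(Negative Q ⇒ heat flows inward; heat gain = 105 W.)

Q = 105 W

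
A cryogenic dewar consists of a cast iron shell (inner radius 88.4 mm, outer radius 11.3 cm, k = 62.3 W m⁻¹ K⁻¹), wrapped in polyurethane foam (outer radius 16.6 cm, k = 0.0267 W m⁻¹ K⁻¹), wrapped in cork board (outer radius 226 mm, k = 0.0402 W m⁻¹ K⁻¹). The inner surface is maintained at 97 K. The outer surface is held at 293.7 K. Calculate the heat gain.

Q = 17.0 W

Treat each layer as a resistance in series:
  R_cast iron = (1/0.0884 − 1/0.113)/(4πk) = 2.463/(4π·62.3) = 0.003146 K/W
  R_polyurethane foam = (1/0.113 − 1/0.166)/(4πk) = 2.825/(4π·0.0267) = 8.421 K/W
  R_cork board = (1/0.166 − 1/0.226)/(4πk) = 1.599/(4π·0.0402) = 3.166 K/W
ΣR = 0.003146 + 8.421 + 3.166 = 11.59 K/W
Q = ΔT/ΣR = (97 K − 293.7 K)/11.59 = -17.0 W
(Negative Q ⇒ heat flows inward; heat gain = 17.0 W.)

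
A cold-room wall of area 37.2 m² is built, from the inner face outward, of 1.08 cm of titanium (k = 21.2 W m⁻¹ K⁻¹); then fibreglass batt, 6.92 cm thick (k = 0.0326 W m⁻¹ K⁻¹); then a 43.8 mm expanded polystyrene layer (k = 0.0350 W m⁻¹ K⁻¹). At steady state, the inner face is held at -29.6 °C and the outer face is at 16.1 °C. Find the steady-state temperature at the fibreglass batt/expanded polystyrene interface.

T = -0.85 °C

Series thermal resistances, inner to outer:
  R_titanium = L/(kA) = 0.0108/(21.2·37.2) = 1.369×10^-5 K/W
  R_fibreglass batt = L/(kA) = 0.0692/(0.0326·37.2) = 0.05706 K/W
  R_expanded polystyrene = L/(kA) = 0.0438/(0.0350·37.2) = 0.03364 K/W
ΣR = 1.369×10^-5 + 0.05706 + 0.03364 = 0.09071 K/W
Q = ΔT/ΣR = (-29.6 °C − 16.1 °C)/0.09071 = -503.8 W
From the inner boundary to the fibreglass batt/expanded polystyrene interface, ΣR_partial = 0.05707 K/W.
T_interface = T_in − Q·ΣR_partial = -29.6 °C − (-503.8)(0.05707) = -0.85 °C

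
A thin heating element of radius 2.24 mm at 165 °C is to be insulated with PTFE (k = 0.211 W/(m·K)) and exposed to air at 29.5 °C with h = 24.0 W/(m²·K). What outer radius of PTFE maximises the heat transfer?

For a cylinder, r_cr = k_ins/h = 0.211/24.0 = 0.00879 m = 0.879 cm

r_cr = 0.879 cm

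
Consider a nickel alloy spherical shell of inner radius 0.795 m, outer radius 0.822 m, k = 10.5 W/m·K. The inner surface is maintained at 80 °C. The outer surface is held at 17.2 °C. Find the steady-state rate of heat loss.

Q = 4πk·ΔT/(1/r₁ − 1/r₂) = 4π × 10.5 × 62.8 / (1/0.795 − 1/0.822) = 2.01×10^5 W

Q = 201 kW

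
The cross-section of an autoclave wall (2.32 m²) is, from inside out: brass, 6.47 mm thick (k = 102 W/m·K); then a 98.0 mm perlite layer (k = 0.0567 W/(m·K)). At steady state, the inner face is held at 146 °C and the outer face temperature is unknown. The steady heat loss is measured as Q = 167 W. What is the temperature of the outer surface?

Sum the resistances:
  R_brass = L/(kA) = 0.00647/(102·2.32) = 2.734×10^-5 K/W
  R_perlite = L/(kA) = 0.0980/(0.0567·2.32) = 0.7450 K/W
ΣR = 0.7450 K/W
ΔT = Q·ΣR = 167 × 0.7450 = 124.4 K
Heat flows outward, so T_out = T_in − ΔT = 146 − 124.4 = 21.6 °C

T_out = 21.6 °C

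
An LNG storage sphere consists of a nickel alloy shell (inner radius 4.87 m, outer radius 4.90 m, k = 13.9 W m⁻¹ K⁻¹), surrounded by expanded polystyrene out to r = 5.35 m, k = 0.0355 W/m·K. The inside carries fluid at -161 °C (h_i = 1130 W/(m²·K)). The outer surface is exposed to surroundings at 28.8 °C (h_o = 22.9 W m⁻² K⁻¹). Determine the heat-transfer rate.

Series thermal resistances, inner to outer:
  R_conv,in = 1/(4πr²h) = 1/(4π·4.87²·1130) = 2.969×10^-6 K/W
  R_nickel alloy = (1/4.87 − 1/4.90)/(4πk) = 0.001257/(4π·13.9) = 7.197×10^-6 K/W
  R_expanded polystyrene = (1/4.90 − 1/5.35)/(4πk) = 0.01717/(4π·0.0355) = 0.03848 K/W
  R_conv,out = 1/(4πr²h) = 1/(4π·5.35²·22.9) = 1.214×10^-4 K/W
ΣR = 2.969×10^-6 + 7.197×10^-6 + 0.03848 + 1.214×10^-4 = 0.03861 K/W
Q = ΔT/ΣR = (-161 °C − 28.8 °C)/0.03861 = -4920 W
(Negative Q ⇒ heat flows inward; heat gain = 4920 W.)

Q = 4920 W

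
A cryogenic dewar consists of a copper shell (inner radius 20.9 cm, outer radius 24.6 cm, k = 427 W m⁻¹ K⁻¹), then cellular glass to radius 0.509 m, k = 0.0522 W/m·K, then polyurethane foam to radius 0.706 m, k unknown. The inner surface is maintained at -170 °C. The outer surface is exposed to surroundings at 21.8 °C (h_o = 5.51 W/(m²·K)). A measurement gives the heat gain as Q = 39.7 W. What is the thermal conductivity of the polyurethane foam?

ΣR = ΔT/Q = |-170 − 21.8|/39.7 = 4.831 K/W
Known resistances:
  R_copper = (1/0.209 − 1/0.246)/(4πk) = 0.7196/(4π·427) = 1.341×10^-4 K/W
  R_cellular glass = (1/0.246 − 1/0.509)/(4πk) = 2.100/(4π·0.0522) = 3.202 K/W
  R_conv,out = 1/(4πr²h) = 1/(4π·0.706²·5.51) = 0.02898 K/W
R_polyurethane foam = ΣR − ΣR_known = 4.831 − 3.231 = 1.600 K/W
(1/r₁−1/r₂)/(4πk) = 1.600 ⇒ k = 0.5482/(4π·1.600) = 0.0273 W/m·K

k = 0.0273 W/m·K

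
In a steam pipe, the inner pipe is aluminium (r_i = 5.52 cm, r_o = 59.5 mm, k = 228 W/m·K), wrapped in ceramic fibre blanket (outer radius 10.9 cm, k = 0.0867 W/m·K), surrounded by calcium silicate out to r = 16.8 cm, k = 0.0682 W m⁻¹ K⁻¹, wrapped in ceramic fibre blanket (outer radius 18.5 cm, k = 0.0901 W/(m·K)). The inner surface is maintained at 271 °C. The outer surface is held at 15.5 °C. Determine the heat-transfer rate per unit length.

Q' = 112 W/m

Resistance network (inner→outer):
  R'_aluminium = ln(0.0595/0.0552)/(2πk) = 0.07501/(2π·228) = 5.236×10^-5 m·K/W
  R'_ceramic fibre blanket = ln(0.109/0.0595)/(2πk) = 0.6054/(2π·0.0867) = 1.111 m·K/W
  R'_calcium silicate = ln(0.168/0.109)/(2πk) = 0.4326/(2π·0.0682) = 1.010 m·K/W
  R'_ceramic fibre blanket = ln(0.185/0.168)/(2πk) = 0.09639/(2π·0.0901) = 0.1703 m·K/W
ΣR = 5.236×10^-5 + 1.111 + 1.010 + 0.1703 = 2.291 m·K/W
Q' = ΔT/ΣR = (271 °C − 15.5 °C)/2.291 = 112 W/m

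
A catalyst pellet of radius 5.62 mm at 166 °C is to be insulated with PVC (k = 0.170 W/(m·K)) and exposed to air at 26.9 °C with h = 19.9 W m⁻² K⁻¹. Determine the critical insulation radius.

For a sphere, r_cr = 2k_ins/h = 2·0.170/19.9 = 0.0171 m = 1.71 cm

r_cr = 1.71 cm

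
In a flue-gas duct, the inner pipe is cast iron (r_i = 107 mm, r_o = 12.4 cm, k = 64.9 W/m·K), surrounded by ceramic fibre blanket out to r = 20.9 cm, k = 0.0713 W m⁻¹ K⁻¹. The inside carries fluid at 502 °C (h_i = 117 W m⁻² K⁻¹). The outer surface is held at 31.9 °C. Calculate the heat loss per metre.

Q' = 399 W/m

Treat each layer as a resistance in series:
  R'_conv,in = 1/(2πr h) = 1/(2π·0.107·117) = 0.01271 m·K/W
  R'_cast iron = ln(0.124/0.107)/(2πk) = 0.1475/(2π·64.9) = 3.616×10^-4 m·K/W
  R'_ceramic fibre blanket = ln(0.209/0.124)/(2πk) = 0.5221/(2π·0.0713) = 1.165 m·K/W
ΣR = 0.01271 + 3.616×10^-4 + 1.165 = 1.178 m·K/W
Q' = ΔT/ΣR = (502 °C − 31.9 °C)/1.178 = 399 W/m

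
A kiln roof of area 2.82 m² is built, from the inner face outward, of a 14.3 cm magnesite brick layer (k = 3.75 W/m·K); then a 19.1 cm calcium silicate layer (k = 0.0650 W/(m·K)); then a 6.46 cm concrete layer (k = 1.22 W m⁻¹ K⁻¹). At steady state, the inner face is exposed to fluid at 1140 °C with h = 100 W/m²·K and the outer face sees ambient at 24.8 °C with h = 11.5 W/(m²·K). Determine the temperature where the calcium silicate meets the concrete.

Resistance network (inner→outer):
  R_conv,in = 1/(hA) = 1/(100·2.82) = 0.003546 K/W
  R_magnesite brick = L/(kA) = 0.143/(3.75·2.82) = 0.01352 K/W
  R_calcium silicate = L/(kA) = 0.191/(0.0650·2.82) = 1.042 K/W
  R_concrete = L/(kA) = 0.0646/(1.22·2.82) = 0.01878 K/W
  R_conv,out = 1/(hA) = 1/(11.5·2.82) = 0.03084 K/W
ΣR = 0.003546 + 0.01352 + 1.042 + 0.01878 + 0.03084 = 1.109 K/W
Q = ΔT/ΣR = (1140 °C − 24.8 °C)/1.109 = 1006 W
From the inner boundary to the calcium silicate/concrete interface, ΣR_partial = 1.059 K/W.
T_interface = T_in − Q·ΣR_partial = 1140 °C − (1006)(1.059) = 75 °C

T = 75 °C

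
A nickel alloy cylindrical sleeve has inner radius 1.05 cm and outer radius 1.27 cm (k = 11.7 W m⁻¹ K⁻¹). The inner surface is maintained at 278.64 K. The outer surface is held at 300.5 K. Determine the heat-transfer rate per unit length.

Q' = 8.45 kW/m

Q' = 2πk·ΔT/ln(r₂/r₁) = 2π × 11.7 × 21.86 / ln(0.0127/0.0105) = 8450 W/m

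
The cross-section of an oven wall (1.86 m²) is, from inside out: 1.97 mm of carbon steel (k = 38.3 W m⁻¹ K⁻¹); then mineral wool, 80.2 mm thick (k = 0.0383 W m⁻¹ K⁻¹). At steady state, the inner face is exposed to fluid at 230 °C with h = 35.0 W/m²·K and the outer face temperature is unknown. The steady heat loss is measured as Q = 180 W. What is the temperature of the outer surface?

Sum the resistances:
  R_conv,in = 1/(hA) = 1/(35.0·1.86) = 0.01536 K/W
  R_carbon steel = L/(kA) = 0.00197/(38.3·1.86) = 2.765×10^-5 K/W
  R_mineral wool = L/(kA) = 0.0802/(0.0383·1.86) = 1.126 K/W
ΣR = 1.141 K/W
ΔT = Q·ΣR = 180 × 1.141 = 205.4 K
Heat flows outward, so T_out = T_in − ΔT = 230 − 205.4 = 24.6 °C

T_out = 24.6 °C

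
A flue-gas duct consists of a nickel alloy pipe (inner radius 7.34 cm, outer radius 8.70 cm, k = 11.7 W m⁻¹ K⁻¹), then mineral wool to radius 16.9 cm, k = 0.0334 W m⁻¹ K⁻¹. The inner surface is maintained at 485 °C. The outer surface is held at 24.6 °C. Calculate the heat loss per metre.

Q' = 145 W/m

Resistance network (inner→outer):
  R'_nickel alloy = ln(0.0870/0.0734)/(2πk) = 0.1700/(2π·11.7) = 0.002312 m·K/W
  R'_mineral wool = ln(0.169/0.0870)/(2πk) = 0.6640/(2π·0.0334) = 3.164 m·K/W
ΣR = 0.002312 + 3.164 = 3.166 m·K/W
Q' = ΔT/ΣR = (485 °C − 24.6 °C)/3.166 = 145 W/m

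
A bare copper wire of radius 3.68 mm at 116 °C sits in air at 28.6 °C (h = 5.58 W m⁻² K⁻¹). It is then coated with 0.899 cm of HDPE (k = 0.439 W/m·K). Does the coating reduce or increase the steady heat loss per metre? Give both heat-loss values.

increases: 11.3 → 32.4 W/m

Critical radius for a cylinder: r_cr = k/h = 0.0787 m = 7.87 cm.
Outer radius after coating: r₂ = 0.00368 + 0.00899 = 0.01267 m.
Since r₁ < r_cr and r₂ ≤ r_cr, the coating moves toward the maximum at r_cr — heat loss rises.
Bare: R = 1/(2πr₁h) = 7.751 m·K/W; Q = 87.4/7.751 = 11.3 W/m.
Coated: R = R_cond + R_conv = 2.699 m·K/W; Q = 87.4/2.699 = 32.4 W/m.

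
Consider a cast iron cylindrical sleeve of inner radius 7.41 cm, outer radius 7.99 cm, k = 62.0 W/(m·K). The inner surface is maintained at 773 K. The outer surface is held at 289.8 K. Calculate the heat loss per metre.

Q' = 2500 kW/m

Q' = 2πk·ΔT/ln(r₂/r₁) = 2π × 62.0 × 483.2 / ln(0.0799/0.0741) = 2.50×10^6 W/m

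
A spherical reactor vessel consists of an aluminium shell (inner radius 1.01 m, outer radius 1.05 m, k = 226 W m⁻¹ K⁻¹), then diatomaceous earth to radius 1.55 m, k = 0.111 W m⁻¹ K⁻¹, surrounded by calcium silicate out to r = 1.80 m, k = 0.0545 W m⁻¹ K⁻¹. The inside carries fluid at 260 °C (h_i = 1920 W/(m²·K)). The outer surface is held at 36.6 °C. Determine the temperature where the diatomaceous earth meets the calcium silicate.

Resistance network (inner→outer):
  R_conv,in = 1/(4πr²h) = 1/(4π·1.01²·1920) = 4.063×10^-5 K/W
  R_aluminium = (1/1.01 − 1/1.05)/(4πk) = 0.03772/(4π·226) = 1.328×10^-5 K/W
  R_diatomaceous earth = (1/1.05 − 1/1.55)/(4πk) = 0.3072/(4π·0.111) = 0.2203 K/W
  R_calcium silicate = (1/1.55 − 1/1.80)/(4πk) = 0.08961/(4π·0.0545) = 0.1308 K/W
ΣR = 4.063×10^-5 + 1.328×10^-5 + 0.2203 + 0.1308 = 0.3512 K/W
Q = ΔT/ΣR = (260 °C − 36.6 °C)/0.3512 = 636.1 W
From the inner boundary to the diatomaceous earth/calcium silicate interface, ΣR_partial = 0.2204 K/W.
T_interface = T_in − Q·ΣR_partial = 260 °C − (636.1)(0.2204) = 120 °C

T = 120 °C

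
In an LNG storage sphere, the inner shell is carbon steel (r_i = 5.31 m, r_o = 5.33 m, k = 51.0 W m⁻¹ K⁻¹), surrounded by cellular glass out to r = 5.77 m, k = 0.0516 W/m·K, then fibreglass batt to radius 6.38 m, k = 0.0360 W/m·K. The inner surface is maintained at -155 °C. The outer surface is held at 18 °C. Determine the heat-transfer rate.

Treat each layer as a resistance in series:
  R_carbon steel = (1/5.31 − 1/5.33)/(4πk) = 7.067×10^-4/(4π·51.0) = 1.103×10^-6 K/W
  R_cellular glass = (1/5.33 − 1/5.77)/(4πk) = 0.01431/(4π·0.0516) = 0.02206 K/W
  R_fibreglass batt = (1/5.77 − 1/6.38)/(4πk) = 0.01657/(4π·0.0360) = 0.03663 K/W
ΣR = 1.103×10^-6 + 0.02206 + 0.03663 = 0.05869 K/W
Q = ΔT/ΣR = (-155 °C − 18 °C)/0.05869 = -2950 W
(Negative Q ⇒ heat flows inward; heat gain = 2950 W.)

Q = 2.95 kW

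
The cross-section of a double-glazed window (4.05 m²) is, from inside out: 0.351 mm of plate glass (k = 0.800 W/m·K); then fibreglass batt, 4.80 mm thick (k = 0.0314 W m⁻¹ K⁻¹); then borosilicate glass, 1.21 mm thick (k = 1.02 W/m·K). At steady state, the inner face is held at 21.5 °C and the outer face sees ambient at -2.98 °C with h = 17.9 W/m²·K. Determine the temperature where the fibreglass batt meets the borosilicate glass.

Treat each layer as a resistance in series:
  R_plate glass = L/(kA) = 3.51×10^-4/(0.800·4.05) = 1.083×10^-4 K/W
  R_fibreglass batt = L/(kA) = 0.00480/(0.0314·4.05) = 0.03774 K/W
  R_borosilicate glass = L/(kA) = 0.00121/(1.02·4.05) = 2.929×10^-4 K/W
  R_conv,out = 1/(hA) = 1/(17.9·4.05) = 0.01379 K/W
ΣR = 1.083×10^-4 + 0.03774 + 2.929×10^-4 + 0.01379 = 0.05193 K/W
Q = ΔT/ΣR = (21.5 °C − -2.98 °C)/0.05193 = 471.4 W
From the inner boundary to the fibreglass batt/borosilicate glass interface, ΣR_partial = 0.03785 K/W.
T_interface = T_in − Q·ΣR_partial = 21.5 °C − (471.4)(0.03785) = 3.66 °C

T = 3.66 °C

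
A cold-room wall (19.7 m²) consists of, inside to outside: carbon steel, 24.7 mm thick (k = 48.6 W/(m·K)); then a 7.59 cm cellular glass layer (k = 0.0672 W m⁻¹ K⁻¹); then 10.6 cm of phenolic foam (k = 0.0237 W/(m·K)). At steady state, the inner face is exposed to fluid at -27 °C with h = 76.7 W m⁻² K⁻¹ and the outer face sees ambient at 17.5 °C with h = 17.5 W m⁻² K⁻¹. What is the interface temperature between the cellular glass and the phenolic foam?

Treat each layer as a resistance in series:
  R_conv,in = 1/(hA) = 1/(76.7·19.7) = 6.618×10^-4 K/W
  R_carbon steel = L/(kA) = 0.0247/(48.6·19.7) = 2.580×10^-5 K/W
  R_cellular glass = L/(kA) = 0.0759/(0.0672·19.7) = 0.05733 K/W
  R_phenolic foam = L/(kA) = 0.106/(0.0237·19.7) = 0.2270 K/W
  R_conv,out = 1/(hA) = 1/(17.5·19.7) = 0.002901 K/W
ΣR = 6.618×10^-4 + 2.580×10^-5 + 0.05733 + 0.2270 + 0.002901 = 0.2879 K/W
Q = ΔT/ΣR = (-27 °C − 17.5 °C)/0.2879 = -154.6 W
From the inner boundary to the cellular glass/phenolic foam interface, ΣR_partial = 0.05802 K/W.
T_interface = T_in − Q·ΣR_partial = -27 °C − (-154.6)(0.05802) = -18.0 °C

T = -18.0 °C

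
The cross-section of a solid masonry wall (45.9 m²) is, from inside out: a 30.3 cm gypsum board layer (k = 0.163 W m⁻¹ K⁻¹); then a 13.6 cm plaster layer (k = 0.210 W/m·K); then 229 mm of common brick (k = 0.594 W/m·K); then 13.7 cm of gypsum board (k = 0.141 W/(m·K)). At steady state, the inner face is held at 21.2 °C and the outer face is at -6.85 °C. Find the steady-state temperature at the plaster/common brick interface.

Treat each layer as a resistance in series:
  R_gypsum board = L/(kA) = 0.303/(0.163·45.9) = 0.04050 K/W
  R_plaster = L/(kA) = 0.136/(0.210·45.9) = 0.01411 K/W
  R_common brick = L/(kA) = 0.229/(0.594·45.9) = 0.008399 K/W
  R_gypsum board = L/(kA) = 0.137/(0.141·45.9) = 0.02117 K/W
ΣR = 0.04050 + 0.01411 + 0.008399 + 0.02117 = 0.08418 K/W
Q = ΔT/ΣR = (21.2 °C − -6.85 °C)/0.08418 = 333.2 W
From the inner boundary to the plaster/common brick interface, ΣR_partial = 0.05461 K/W.
T_interface = T_in − Q·ΣR_partial = 21.2 °C − (333.2)(0.05461) = 3.00 °C

T = 3.00 °C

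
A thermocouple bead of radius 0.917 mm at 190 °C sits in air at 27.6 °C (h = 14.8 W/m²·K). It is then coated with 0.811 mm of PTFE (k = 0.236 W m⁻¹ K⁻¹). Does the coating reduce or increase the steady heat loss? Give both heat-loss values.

increases: 0.0254 → 0.0823 W

Critical radius for a sphere: r_cr = 2k/h = 0.0319 m = 3.19 cm.
Outer radius after coating: r₂ = 9.17×10^-4 + 8.11×10^-4 = 0.001728 m.
Since r₁ < r_cr and r₂ ≤ r_cr, the coating moves toward the maximum at r_cr — heat loss rises.
Bare: R = 1/(4πr₁²h) = 6394 K/W; Q = 162.4/6394 = 0.0254 W.
Coated: R = R_cond + R_conv = 1973 K/W; Q = 162.4/1973 = 0.0823 W.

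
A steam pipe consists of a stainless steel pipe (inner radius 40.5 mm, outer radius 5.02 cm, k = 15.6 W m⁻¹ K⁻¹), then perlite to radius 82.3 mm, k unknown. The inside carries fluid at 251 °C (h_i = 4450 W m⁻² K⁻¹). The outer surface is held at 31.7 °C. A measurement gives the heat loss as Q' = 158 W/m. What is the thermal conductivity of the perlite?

k = 0.0568 W/m·K

ΣR = ΔT/Q' = |251 − 31.7|/158 = 1.388 m·K/W
Known resistances:
  R'_conv,in = 1/(2πr h) = 1/(2π·0.0405·4450) = 8.831×10^-4 m·K/W
  R'_stainless steel = ln(0.0502/0.0405)/(2πk) = 0.2147/(2π·15.6) = 0.002191 m·K/W
R_perlite = ΣR − ΣR_known = 1.388 − 0.003074 = 1.385 m·K/W
ln(r₂/r₁)/(2πk) = 1.385 ⇒ k = 0.4944/(2π·1.385) = 0.0568 W/m·K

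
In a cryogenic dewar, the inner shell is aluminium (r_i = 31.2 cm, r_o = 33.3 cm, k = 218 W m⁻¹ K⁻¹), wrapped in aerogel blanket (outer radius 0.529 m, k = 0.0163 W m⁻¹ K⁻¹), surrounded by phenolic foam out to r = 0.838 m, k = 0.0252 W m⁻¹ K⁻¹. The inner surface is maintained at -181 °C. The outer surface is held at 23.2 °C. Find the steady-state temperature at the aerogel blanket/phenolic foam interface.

Series thermal resistances, inner to outer:
  R_aluminium = (1/0.312 − 1/0.333)/(4πk) = 0.2021/(4π·218) = 7.378×10^-5 K/W
  R_aerogel blanket = (1/0.333 − 1/0.529)/(4πk) = 1.113/(4π·0.0163) = 5.432 K/W
  R_phenolic foam = (1/0.529 − 1/0.838)/(4πk) = 0.6970/(4π·0.0252) = 2.201 K/W
ΣR = 7.378×10^-5 + 5.432 + 2.201 = 7.633 K/W
Q = ΔT/ΣR = (-181 °C − 23.2 °C)/7.633 = -26.75 W
From the inner boundary to the aerogel blanket/phenolic foam interface, ΣR_partial = 5.432 K/W.
T_interface = T_in − Q·ΣR_partial = -181 °C − (-26.75)(5.432) = -35.7 °C

T = -35.7 °C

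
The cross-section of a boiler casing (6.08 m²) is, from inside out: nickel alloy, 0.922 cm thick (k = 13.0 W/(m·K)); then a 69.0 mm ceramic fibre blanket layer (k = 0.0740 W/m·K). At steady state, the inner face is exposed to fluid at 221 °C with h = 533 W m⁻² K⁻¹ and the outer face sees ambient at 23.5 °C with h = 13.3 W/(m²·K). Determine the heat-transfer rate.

Q = 1190 W

Resistance network (inner→outer):
  R_conv,in = 1/(hA) = 1/(533·6.08) = 3.086×10^-4 K/W
  R_nickel alloy = L/(kA) = 0.00922/(13.0·6.08) = 1.166×10^-4 K/W
  R_ceramic fibre blanket = L/(kA) = 0.0690/(0.0740·6.08) = 0.1534 K/W
  R_conv,out = 1/(hA) = 1/(13.3·6.08) = 0.01237 K/W
ΣR = 3.086×10^-4 + 1.166×10^-4 + 0.1534 + 0.01237 = 0.1662 K/W
Q = ΔT/ΣR = (221 °C − 23.5 °C)/0.1662 = 1190 W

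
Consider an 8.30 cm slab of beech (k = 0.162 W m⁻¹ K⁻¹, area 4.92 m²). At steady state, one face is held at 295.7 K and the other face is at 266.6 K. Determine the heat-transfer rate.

Q = 279 W

Q = kA·ΔT/L = 0.162 × 4.92 × |295.7 K − 266.6 K| / 0.0830 = 279 W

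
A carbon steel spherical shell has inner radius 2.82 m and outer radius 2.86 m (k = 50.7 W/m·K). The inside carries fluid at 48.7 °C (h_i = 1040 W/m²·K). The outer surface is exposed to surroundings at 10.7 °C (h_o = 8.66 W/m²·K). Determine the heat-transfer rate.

Q = 33.3 kW

Treat each layer as a resistance in series:
  R_conv,in = 1/(4πr²h) = 1/(4π·2.82²·1040) = 9.622×10^-6 K/W
  R_carbon steel = (1/2.82 − 1/2.86)/(4πk) = 0.004960/(4π·50.7) = 7.784×10^-6 K/W
  R_conv,out = 1/(4πr²h) = 1/(4π·2.86²·8.66) = 0.001123 K/W
ΣR = 9.622×10^-6 + 7.784×10^-6 + 0.001123 = 0.001140 K/W
Q = ΔT/ΣR = (48.7 °C − 10.7 °C)/0.001140 = 33300 W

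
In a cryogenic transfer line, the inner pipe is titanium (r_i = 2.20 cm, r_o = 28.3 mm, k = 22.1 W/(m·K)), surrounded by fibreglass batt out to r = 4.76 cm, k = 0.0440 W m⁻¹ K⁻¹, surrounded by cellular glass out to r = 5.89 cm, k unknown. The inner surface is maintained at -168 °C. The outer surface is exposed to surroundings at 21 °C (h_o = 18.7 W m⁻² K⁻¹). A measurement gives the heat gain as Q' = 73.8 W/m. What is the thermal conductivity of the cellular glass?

ΣR = ΔT/Q' = |-168 − 21|/73.8 = 2.561 m·K/W
Known resistances:
  R'_titanium = ln(0.0283/0.0220)/(2πk) = 0.2518/(2π·22.1) = 0.001813 m·K/W
  R'_fibreglass batt = ln(0.0476/0.0283)/(2πk) = 0.5200/(2π·0.0440) = 1.881 m·K/W
  R'_conv,out = 1/(2πr h) = 1/(2π·0.0589·18.7) = 0.1445 m·K/W
R_cellular glass = ΣR − ΣR_known = 2.561 − 2.027 = 0.5340 m·K/W
ln(r₂/r₁)/(2πk) = 0.5340 ⇒ k = 0.2130/(2π·0.5340) = 0.0635 W/m·K

k = 0.0635 W/m·K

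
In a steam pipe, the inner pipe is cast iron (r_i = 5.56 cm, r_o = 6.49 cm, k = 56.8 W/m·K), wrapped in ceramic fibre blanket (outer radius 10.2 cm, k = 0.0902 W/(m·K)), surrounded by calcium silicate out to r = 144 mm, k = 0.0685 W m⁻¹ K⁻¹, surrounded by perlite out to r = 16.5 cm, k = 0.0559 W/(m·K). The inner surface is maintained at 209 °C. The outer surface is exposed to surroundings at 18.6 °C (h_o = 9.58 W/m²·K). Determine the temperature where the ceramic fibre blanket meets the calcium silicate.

Series thermal resistances, inner to outer:
  R'_cast iron = ln(0.0649/0.0556)/(2πk) = 0.1547/(2π·56.8) = 4.334×10^-4 m·K/W
  R'_ceramic fibre blanket = ln(0.102/0.0649)/(2πk) = 0.4521/(2π·0.0902) = 0.7978 m·K/W
  R'_calcium silicate = ln(0.144/0.102)/(2πk) = 0.3448/(2π·0.0685) = 0.8012 m·K/W
  R'_perlite = ln(0.165/0.144)/(2πk) = 0.1361/(2π·0.0559) = 0.3876 m·K/W
  R'_conv,out = 1/(2πr h) = 1/(2π·0.165·9.58) = 0.1007 m·K/W
ΣR = 4.334×10^-4 + 0.7978 + 0.8012 + 0.3876 + 0.1007 = 2.088 m·K/W
Q' = ΔT/ΣR = (209 °C − 18.6 °C)/2.088 = 91.19 W/m
From the inner boundary to the ceramic fibre blanket/calcium silicate interface, ΣR_partial = 0.7982 m·K/W.
T_interface = T_in − Q'·ΣR_partial = 209 °C − (91.19)(0.7982) = 136 °C

T = 136 °C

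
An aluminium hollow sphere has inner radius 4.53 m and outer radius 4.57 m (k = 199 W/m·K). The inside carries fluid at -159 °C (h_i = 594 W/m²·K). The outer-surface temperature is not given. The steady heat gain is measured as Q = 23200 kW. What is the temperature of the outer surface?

Sum the resistances:
  R_conv,in = 1/(4πr²h) = 1/(4π·4.53²·594) = 6.528×10^-6 K/W
  R_aluminium = (1/4.53 − 1/4.57)/(4πk) = 0.001932/(4π·199) = 7.726×10^-7 K/W
ΣR = 7.301×10^-6 K/W
ΔT = Q·ΣR = 2.32×10^7 × 7.301×10^-6 = 169.4 K
Heat flows inward, so T_out = T_in + ΔT = -159 + 169.4 = 10.4 °C

T_out = 10.4 °C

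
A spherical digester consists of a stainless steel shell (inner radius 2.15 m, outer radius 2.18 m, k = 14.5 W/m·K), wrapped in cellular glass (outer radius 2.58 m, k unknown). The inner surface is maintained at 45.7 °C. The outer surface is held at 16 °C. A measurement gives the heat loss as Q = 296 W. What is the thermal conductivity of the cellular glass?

ΣR = ΔT/Q = |45.7 − 16|/296 = 0.1003 K/W
Known resistances:
  R_stainless steel = (1/2.15 − 1/2.18)/(4πk) = 0.006401/(4π·14.5) = 3.513×10^-5 K/W
R_cellular glass = ΣR − ΣR_known = 0.1003 − 3.513×10^-5 = 0.1003 K/W
(1/r₁−1/r₂)/(4πk) = 0.1003 ⇒ k = 0.07112/(4π·0.1003) = 0.0564 W/m·K

k = 0.0564 W/m·K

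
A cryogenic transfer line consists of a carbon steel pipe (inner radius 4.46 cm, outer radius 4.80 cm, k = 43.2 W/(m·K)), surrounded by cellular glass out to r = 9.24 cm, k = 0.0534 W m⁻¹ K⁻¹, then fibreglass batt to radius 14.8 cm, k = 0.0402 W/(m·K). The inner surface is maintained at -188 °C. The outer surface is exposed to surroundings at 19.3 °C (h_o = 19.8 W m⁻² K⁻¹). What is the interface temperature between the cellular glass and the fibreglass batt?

Series thermal resistances, inner to outer:
  R'_carbon steel = ln(0.0480/0.0446)/(2πk) = 0.07347/(2π·43.2) = 2.707×10^-4 m·K/W
  R'_cellular glass = ln(0.0924/0.0480)/(2πk) = 0.6549/(2π·0.0534) = 1.952 m·K/W
  R'_fibreglass batt = ln(0.148/0.0924)/(2πk) = 0.4711/(2π·0.0402) = 1.865 m·K/W
  R'_conv,out = 1/(2πr h) = 1/(2π·0.148·19.8) = 0.05431 m·K/W
ΣR = 2.707×10^-4 + 1.952 + 1.865 + 0.05431 = 3.872 m·K/W
Q' = ΔT/ΣR = (-188 °C − 19.3 °C)/3.872 = -53.54 W/m
From the inner boundary to the cellular glass/fibreglass batt interface, ΣR_partial = 1.952 m·K/W.
T_interface = T_in − Q'·ΣR_partial = -188 °C − (-53.54)(1.952) = -83.5 °C

T = -83.5 °C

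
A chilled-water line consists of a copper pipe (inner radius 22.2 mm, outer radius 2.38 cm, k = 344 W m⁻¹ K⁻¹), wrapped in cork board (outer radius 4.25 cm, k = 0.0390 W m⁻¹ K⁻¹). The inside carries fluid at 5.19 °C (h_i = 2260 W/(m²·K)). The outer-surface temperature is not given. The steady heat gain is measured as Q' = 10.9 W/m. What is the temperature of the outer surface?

T_out = 31.0 °C

Series resistances:
  R'_conv,in = 1/(2πr h) = 1/(2π·0.0222·2260) = 0.003172 m·K/W
  R'_copper = ln(0.0238/0.0222)/(2πk) = 0.06959/(2π·344) = 3.220×10^-5 m·K/W
  R'_cork board = ln(0.0425/0.0238)/(2πk) = 0.5798/(2π·0.0390) = 2.366 m·K/W
ΣR = 2.369 m·K/W
ΔT = Q'·ΣR = 10.9 × 2.369 = 25.82 K
Heat flows inward, so T_out = T_in + ΔT = 5.19 + 25.82 = 31.0 °C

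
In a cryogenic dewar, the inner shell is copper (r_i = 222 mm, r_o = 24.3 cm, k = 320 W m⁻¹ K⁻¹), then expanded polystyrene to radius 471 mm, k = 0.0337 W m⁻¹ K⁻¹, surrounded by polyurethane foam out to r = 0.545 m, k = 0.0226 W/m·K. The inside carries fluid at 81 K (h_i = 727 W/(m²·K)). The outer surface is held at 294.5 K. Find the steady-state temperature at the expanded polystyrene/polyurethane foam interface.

Resistance network (inner→outer):
  R_conv,in = 1/(4πr²h) = 1/(4π·0.222²·727) = 0.002221 K/W
  R_copper = (1/0.222 − 1/0.243)/(4πk) = 0.3893/(4π·320) = 9.681×10^-5 K/W
  R_expanded polystyrene = (1/0.243 − 1/0.471)/(4πk) = 1.992/(4π·0.0337) = 4.704 K/W
  R_polyurethane foam = (1/0.471 − 1/0.545)/(4πk) = 0.2883/(4π·0.0226) = 1.015 K/W
ΣR = 0.002221 + 9.681×10^-5 + 4.704 + 1.015 = 5.721 K/W
Q = ΔT/ΣR = (81 K − 294.5 K)/5.721 = -37.32 W
From the inner boundary to the expanded polystyrene/polyurethane foam interface, ΣR_partial = 4.706 K/W.
T_interface = T_in − Q·ΣR_partial = 81 K − (-37.32)(4.706) = 256.6 K

T = 256.6 K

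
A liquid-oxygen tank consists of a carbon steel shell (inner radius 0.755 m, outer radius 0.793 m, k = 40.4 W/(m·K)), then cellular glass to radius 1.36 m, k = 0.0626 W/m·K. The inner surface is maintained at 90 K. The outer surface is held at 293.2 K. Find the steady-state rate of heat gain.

Series thermal resistances, inner to outer:
  R_carbon steel = (1/0.755 − 1/0.793)/(4πk) = 0.06347/(4π·40.4) = 1.250×10^-4 K/W
  R_cellular glass = (1/0.793 − 1/1.36)/(4πk) = 0.5257/(4π·0.0626) = 0.6683 K/W
ΣR = 1.250×10^-4 + 0.6683 = 0.6684 K/W
Q = ΔT/ΣR = (90 K − 293.2 K)/0.6684 = -304 W
(Negative Q ⇒ heat flows inward; heat gain = 304 W.)

Q = 304 W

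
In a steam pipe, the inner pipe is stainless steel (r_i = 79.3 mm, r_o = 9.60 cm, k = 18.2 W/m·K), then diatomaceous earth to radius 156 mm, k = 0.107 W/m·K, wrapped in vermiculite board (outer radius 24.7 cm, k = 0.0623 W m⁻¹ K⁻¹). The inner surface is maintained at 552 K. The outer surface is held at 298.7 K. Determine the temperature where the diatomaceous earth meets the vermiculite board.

T = 455 K

Series thermal resistances, inner to outer:
  R'_stainless steel = ln(0.0960/0.0793)/(2πk) = 0.1911/(2π·18.2) = 0.001671 m·K/W
  R'_diatomaceous earth = ln(0.156/0.0960)/(2πk) = 0.4855/(2π·0.107) = 0.7222 m·K/W
  R'_vermiculite board = ln(0.247/0.156)/(2πk) = 0.4595/(2π·0.0623) = 1.174 m·K/W
ΣR = 0.001671 + 0.7222 + 1.174 = 1.898 m·K/W
Q' = ΔT/ΣR = (552 K − 298.7 K)/1.898 = 133.5 W/m
From the inner boundary to the diatomaceous earth/vermiculite board interface, ΣR_partial = 0.7239 m·K/W.
T_interface = T_in − Q'·ΣR_partial = 552 K − (133.5)(0.7239) = 455 K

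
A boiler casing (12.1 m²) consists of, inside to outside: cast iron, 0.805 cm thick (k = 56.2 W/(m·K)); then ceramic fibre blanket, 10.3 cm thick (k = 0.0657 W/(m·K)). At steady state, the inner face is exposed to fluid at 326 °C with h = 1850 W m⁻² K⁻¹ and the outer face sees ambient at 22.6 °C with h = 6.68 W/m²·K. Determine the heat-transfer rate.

Q = 2.14 kW

Resistance network (inner→outer):
  R_conv,in = 1/(hA) = 1/(1850·12.1) = 4.467×10^-5 K/W
  R_cast iron = L/(kA) = 0.00805/(56.2·12.1) = 1.184×10^-5 K/W
  R_ceramic fibre blanket = L/(kA) = 0.103/(0.0657·12.1) = 0.1296 K/W
  R_conv,out = 1/(hA) = 1/(6.68·12.1) = 0.01237 K/W
ΣR = 4.467×10^-5 + 1.184×10^-5 + 0.1296 + 0.01237 = 0.1420 K/W
Q = ΔT/ΣR = (326 °C − 22.6 °C)/0.1420 = 2140 W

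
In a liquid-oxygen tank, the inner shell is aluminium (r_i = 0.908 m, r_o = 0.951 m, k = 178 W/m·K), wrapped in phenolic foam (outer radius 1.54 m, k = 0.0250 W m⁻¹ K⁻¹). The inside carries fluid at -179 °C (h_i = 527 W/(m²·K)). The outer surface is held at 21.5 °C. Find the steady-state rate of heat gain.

Q = 157 W

Treat each layer as a resistance in series:
  R_conv,in = 1/(4πr²h) = 1/(4π·0.908²·527) = 1.832×10^-4 K/W
  R_aluminium = (1/0.908 − 1/0.951)/(4πk) = 0.04980/(4π·178) = 2.226×10^-5 K/W
  R_phenolic foam = (1/0.951 − 1/1.54)/(4πk) = 0.4022/(4π·0.0250) = 1.280 K/W
ΣR = 1.832×10^-4 + 2.226×10^-5 + 1.280 = 1.280 K/W
Q = ΔT/ΣR = (-179 °C − 21.5 °C)/1.280 = -157 W
(Negative Q ⇒ heat flows inward; heat gain = 157 W.)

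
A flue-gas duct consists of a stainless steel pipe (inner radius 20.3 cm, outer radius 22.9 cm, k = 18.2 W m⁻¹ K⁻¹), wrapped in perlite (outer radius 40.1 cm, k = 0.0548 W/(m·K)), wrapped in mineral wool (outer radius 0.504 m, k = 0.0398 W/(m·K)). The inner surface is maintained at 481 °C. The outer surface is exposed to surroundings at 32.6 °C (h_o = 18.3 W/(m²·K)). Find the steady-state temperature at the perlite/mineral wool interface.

T = 196 °C

Treat each layer as a resistance in series:
  R'_stainless steel = ln(0.229/0.203)/(2πk) = 0.1205/(2π·18.2) = 0.001054 m·K/W
  R'_perlite = ln(0.401/0.229)/(2πk) = 0.5602/(2π·0.0548) = 1.627 m·K/W
  R'_mineral wool = ln(0.504/0.401)/(2πk) = 0.2286/(2π·0.0398) = 0.9142 m·K/W
  R'_conv,out = 1/(2πr h) = 1/(2π·0.504·18.3) = 0.01726 m·K/W
ΣR = 0.001054 + 1.627 + 0.9142 + 0.01726 = 2.560 m·K/W
Q' = ΔT/ΣR = (481 °C − 32.6 °C)/2.560 = 175.2 W/m
From the inner boundary to the perlite/mineral wool interface, ΣR_partial = 1.628 m·K/W.
T_interface = T_in − Q'·ΣR_partial = 481 °C − (175.2)(1.628) = 196 °C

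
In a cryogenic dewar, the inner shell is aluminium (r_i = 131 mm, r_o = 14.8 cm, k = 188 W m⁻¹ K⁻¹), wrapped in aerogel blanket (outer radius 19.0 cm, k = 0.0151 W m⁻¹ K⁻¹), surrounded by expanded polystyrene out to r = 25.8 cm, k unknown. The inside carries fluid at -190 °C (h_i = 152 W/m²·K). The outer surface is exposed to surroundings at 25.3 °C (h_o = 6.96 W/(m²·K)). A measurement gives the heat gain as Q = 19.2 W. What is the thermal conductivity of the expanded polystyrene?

k = 0.0352 W/m·K

ΣR = ΔT/Q = |-190 − 25.3|/19.2 = 11.21 K/W
Known resistances:
  R_conv,in = 1/(4πr²h) = 1/(4π·0.131²·152) = 0.03051 K/W
  R_aluminium = (1/0.131 − 1/0.148)/(4πk) = 0.8768/(4π·188) = 3.711×10^-4 K/W
  R_aerogel blanket = (1/0.148 − 1/0.190)/(4πk) = 1.494/(4π·0.0151) = 7.871 K/W
  R_conv,out = 1/(4πr²h) = 1/(4π·0.258²·6.96) = 0.1718 K/W
R_expanded polystyrene = ΣR − ΣR_known = 11.21 − 8.074 = 3.136 K/W
(1/r₁−1/r₂)/(4πk) = 3.136 ⇒ k = 1.387/(4π·3.136) = 0.0352 W/m·K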